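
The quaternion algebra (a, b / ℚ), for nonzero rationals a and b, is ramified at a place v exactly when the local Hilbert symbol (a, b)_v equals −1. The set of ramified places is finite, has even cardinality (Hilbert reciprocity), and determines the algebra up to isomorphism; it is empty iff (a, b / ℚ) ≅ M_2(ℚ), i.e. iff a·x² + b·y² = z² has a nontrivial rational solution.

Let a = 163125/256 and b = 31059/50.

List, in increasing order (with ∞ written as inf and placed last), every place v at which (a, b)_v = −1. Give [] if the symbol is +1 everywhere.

Mod squares: a ≡ 29, b ≡ 6902. Check v ∈ {∞, 2, 3, 5, 7, 17, 29}.
v=17: a=17^0·(≡10), b=17^1·(≡9) mod 17; (10|17)=-1, (9|17)=+1; (−1)^{0·1·8}·(-1)^1·(+1)^0 = -1.
v=5: a=5^4·(≡1), b=5^-2·(≡2) mod 5; (1|5)=+1, (2|5)=-1; (−1)^{4·-2·2}·(+1)^-2·(-1)^4 = +1.
v=29: a=29^1·(≡6), b=29^1·(≡22) mod 29; (6|29)=+1, (22|29)=+1; (−1)^{1·1·14}·(+1)^1·(+1)^1 = +1.
v=7: a=7^0·(≡1), b=7^1·(≡6) mod 7; (1|7)=+1, (6|7)=-1; (−1)^{0·1·3}·(+1)^1·(-1)^0 = +1.
v=3: a=3^2·(≡2), b=3^2·(≡2) mod 3; (2|3)=-1, (2|3)=-1; (−1)^{2·2·1}·(-1)^2·(-1)^2 = +1.
v=∞: 29 > 0 and 6902 > 0  ⇒  (a,b)_∞ = +1.
v=2: v_2(a)=-8, v_2(b)=-1; units ≡ 5, 3 (mod 8); ε·ε+αω+βω = 0·1+-8·1+-1·1 ≡ 1  ⇒  (a,b)_2 = -1.
|Ram(29, 6902)| = 2, even; anisotropic at {2, 17}.

[2, 17]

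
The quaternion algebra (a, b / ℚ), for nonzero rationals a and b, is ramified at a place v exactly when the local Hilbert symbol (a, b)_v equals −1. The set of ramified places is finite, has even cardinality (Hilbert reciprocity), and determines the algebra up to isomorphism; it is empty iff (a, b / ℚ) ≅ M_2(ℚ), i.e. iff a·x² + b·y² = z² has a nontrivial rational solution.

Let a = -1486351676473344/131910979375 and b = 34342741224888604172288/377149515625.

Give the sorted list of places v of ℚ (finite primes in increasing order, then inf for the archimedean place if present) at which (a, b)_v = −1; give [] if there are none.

[2, 37]

Mod squares: a ≡ -499093, b ≡ 2. Check v ∈ {∞, 2, 3, 5, 7, 13, 17, 19, 37, 41, 47}.
v=2: v_2(a)=20, v_2(b)=13; units ≡ 3, 1 (mod 8); ε·ε+αω+βω = 1·0+20·0+13·1 ≡ 1  ⇒  (a,b)_2 = -1.
v=7: a=7^-1·(≡3), b=7^0·(≡1) mod 7; (3|7)=-1, (1|7)=+1; (−1)^{-1·0·3}·(-1)^0·(+1)^-1 = +1.
v=37: a=37^1·(≡30), b=37^2·(≡8) mod 37; (30|37)=+1, (8|37)=-1; (−1)^{1·2·18}·(+1)^2·(-1)^1 = -1.
v=13: a=13^0·(≡10), b=13^2·(≡6) mod 13; (10|13)=+1, (6|13)=-1; (−1)^{0·2·6}·(+1)^2·(-1)^0 = +1.
v=5: a=5^-4·(≡3), b=5^-6·(≡2) mod 5; (3|5)=-1, (2|5)=-1; (−1)^{-4·-6·2}·(-1)^-6·(-1)^-4 = +1.
v=∞: -499093 < 0 and 2 > 0  ⇒  (a,b)_∞ = +1.
v=19: a=19^-2·(≡18), b=19^0·(≡3) mod 19; (18|19)=-1, (3|19)=-1; (−1)^{-2·0·9}·(-1)^0·(-1)^-2 = +1.
v=17: a=17^-4·(≡6), b=17^-6·(≡1) mod 17; (6|17)=-1, (1|17)=+1; (−1)^{-4·-6·8}·(-1)^-6·(+1)^-4 = +1.
v=3: a=3^2·(≡2), b=3^0·(≡2) mod 3; (2|3)=-1, (2|3)=-1; (−1)^{2·0·1}·(-1)^0·(-1)^2 = +1.
v=47: a=47^3·(≡27), b=47^6·(≡6) mod 47; (27|47)=+1, (6|47)=+1; (−1)^{3·6·23}·(+1)^6·(+1)^3 = +1.
v=41: a=41^1·(≡10), b=41^2·(≡40) mod 41; (10|41)=+1, (40|41)=+1; (−1)^{1·2·20}·(+1)^2·(+1)^1 = +1.
Ram(-499093, 2) = {2, 37}; no ℚ_2-point on the conic.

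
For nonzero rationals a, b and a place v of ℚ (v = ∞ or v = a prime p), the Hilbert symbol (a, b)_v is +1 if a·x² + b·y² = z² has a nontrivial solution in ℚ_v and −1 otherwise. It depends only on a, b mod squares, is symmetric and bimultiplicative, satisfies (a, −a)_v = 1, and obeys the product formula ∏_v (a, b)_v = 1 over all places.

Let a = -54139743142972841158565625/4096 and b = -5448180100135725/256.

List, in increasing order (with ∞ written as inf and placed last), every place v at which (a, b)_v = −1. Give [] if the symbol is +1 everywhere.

(a, b) ≡ (-1522945, -29) mod (ℚ^×)²; places V = {2, 3, 5, 17, 19, 23, 29, 41, ∞}.
(a,b)_19: α=3, u≡11; β=2, v≡9 (mod 19); (11|19)=+1, (9|19)=+1; sign (−1)^0·+1^2·+1^3 = +1.
(a,b)_41: α=3, u≡23; β=2, v≡7 (mod 41); (23|41)=+1, (7|41)=-1; sign (−1)^0·+1^2·-1^3 = -1.
(a,b)_5: α=5, u≡4; β=2, v≡1 (mod 5); (4|5)=+1, (1|5)=+1; sign (−1)^0·+1^2·+1^5 = +1.
(a,b)_∞: sgn(-1522945)=−, sgn(-29)=−, so -1.
(a,b)_17: α=3, u≡3; β=2, v≡10 (mod 17); (3|17)=-1, (10|17)=-1; sign (−1)^0·-1^2·-1^3 = -1.
(a,b)_29: α=2, u≡3; β=1, v≡25 (mod 29); (3|29)=-1, (25|29)=+1; sign (−1)^0·-1^1·+1^2 = -1.
(a,b)_2: α=-12, β=-8; u≡7, v≡3 (mod 8); ε(u)ε(v)=1·1, αω(v)=-12·1, βω(u)=-8·0; sum ≡ 1  ⇒  -1.
(a,b)_3: α=6, u≡2; β=4, v≡1 (mod 3); (2|3)=-1, (1|3)=+1; sign (−1)^0·-1^4·+1^6 = +1.
(a,b)_23: α=3, u≡8; β=2, v≡19 (mod 23); (8|23)=+1, (19|23)=-1; sign (−1)^0·+1^2·-1^3 = -1.
|Ram(-1522945, -29)| = 6, even; anisotropic at {2, 17, 23, 29, 41, ∞}.

[2, 17, 23, 29, 41, inf]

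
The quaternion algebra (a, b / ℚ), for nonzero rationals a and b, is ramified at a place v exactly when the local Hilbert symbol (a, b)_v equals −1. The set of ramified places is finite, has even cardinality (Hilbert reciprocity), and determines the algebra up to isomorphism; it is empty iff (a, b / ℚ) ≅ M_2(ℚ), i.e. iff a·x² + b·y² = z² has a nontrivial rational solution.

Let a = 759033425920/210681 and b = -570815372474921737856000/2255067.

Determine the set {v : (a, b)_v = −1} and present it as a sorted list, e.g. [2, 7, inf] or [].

[7, 43]

Mod squares: a ≡ 31255, b ≡ -116924955. Check v ∈ {∞, 2, 3, 5, 7, 11, 17, 19, 29, 43, 47}.
v=5: a=5^1·(≡4), b=5^3·(≡1) mod 5; (4|5)=+1, (1|5)=+1; (−1)^{1·3·2}·(+1)^3·(+1)^1 = +1.
v=∞: 31255 > 0 and -116924955 < 0  ⇒  (a,b)_∞ = +1.
v=17: a=17^-2·(≡16), b=17^-4·(≡9) mod 17; (16|17)=+1, (9|17)=+1; (−1)^{-2·-4·8}·(+1)^-4·(+1)^-2 = +1.
v=7: a=7^3·(≡6), b=7^3·(≡5) mod 7; (6|7)=-1, (5|7)=-1; (−1)^{3·3·3}·(-1)^3·(-1)^3 = -1.
v=43: a=43^0·(≡3), b=43^1·(≡16) mod 43; (3|43)=-1, (16|43)=+1; (−1)^{0·1·21}·(-1)^1·(+1)^0 = -1.
v=2: v_2(a)=12, v_2(b)=10; units ≡ 7, 5 (mod 8); ε·ε+αω+βω = 1·0+12·1+10·0 ≡ 0  ⇒  (a,b)_2 = +1.
v=19: a=19^1·(≡5), b=19^3·(≡8) mod 19; (5|19)=+1, (8|19)=-1; (−1)^{1·3·9}·(+1)^3·(-1)^1 = +1.
v=3: a=3^-6·(≡1), b=3^-3·(≡1) mod 3; (1|3)=+1, (1|3)=+1; (−1)^{-6·-3·1}·(+1)^-3·(+1)^-6 = +1.
v=11: a=11^2·(≡4), b=11^4·(≡8) mod 11; (4|11)=+1, (8|11)=-1; (−1)^{2·4·5}·(+1)^4·(-1)^2 = +1.
v=47: a=47^1·(≡4), b=47^3·(≡15) mod 47; (4|47)=+1, (15|47)=-1; (−1)^{1·3·23}·(+1)^3·(-1)^1 = +1.
v=29: a=29^0·(≡7), b=29^1·(≡16) mod 29; (7|29)=+1, (16|29)=+1; (−1)^{0·1·14}·(+1)^1·(+1)^0 = +1.
(31255, -116924955 / ℚ) ramifies at {7, 43}: a division algebra.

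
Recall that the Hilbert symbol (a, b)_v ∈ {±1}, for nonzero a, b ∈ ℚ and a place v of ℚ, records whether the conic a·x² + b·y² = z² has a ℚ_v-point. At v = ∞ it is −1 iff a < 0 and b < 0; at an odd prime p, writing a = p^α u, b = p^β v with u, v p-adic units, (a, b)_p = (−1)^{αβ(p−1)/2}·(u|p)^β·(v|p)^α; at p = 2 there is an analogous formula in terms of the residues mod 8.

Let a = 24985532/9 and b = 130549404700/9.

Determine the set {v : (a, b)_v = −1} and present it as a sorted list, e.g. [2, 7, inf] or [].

[2, 19]

Mod squares: a ≡ 143, b ≡ 247. Check v ∈ {∞, 2, 3, 5, 11, 13, 19}.
v=2: v_2(a)=2, v_2(b)=2; units ≡ 7, 7 (mod 8); ε·ε+αω+βω = 1·1+2·0+2·0 ≡ 1  ⇒  (a,b)_2 = -1.
v=13: a=13^1·(≡2), b=13^1·(≡11) mod 13; (2|13)=-1, (11|13)=-1; (−1)^{1·1·6}·(-1)^1·(-1)^1 = +1.
v=5: a=5^0·(≡3), b=5^2·(≡2) mod 5; (3|5)=-1, (2|5)=-1; (−1)^{0·2·2}·(-1)^2·(-1)^0 = +1.
v=∞: 143 > 0 and 247 > 0  ⇒  (a,b)_∞ = +1.
v=19: a=19^2·(≡10), b=19^3·(≡14) mod 19; (10|19)=-1, (14|19)=-1; (−1)^{2·3·9}·(-1)^3·(-1)^2 = -1.
v=3: a=3^-2·(≡2), b=3^-2·(≡1) mod 3; (2|3)=-1, (1|3)=+1; (−1)^{-2·-2·1}·(-1)^-2·(+1)^-2 = +1.
v=11: a=11^3·(≡8), b=11^4·(≡5) mod 11; (8|11)=-1, (5|11)=+1; (−1)^{3·4·5}·(-1)^4·(+1)^3 = +1.
|Ram(143, 247)| = 2, even; anisotropic at {2, 19}.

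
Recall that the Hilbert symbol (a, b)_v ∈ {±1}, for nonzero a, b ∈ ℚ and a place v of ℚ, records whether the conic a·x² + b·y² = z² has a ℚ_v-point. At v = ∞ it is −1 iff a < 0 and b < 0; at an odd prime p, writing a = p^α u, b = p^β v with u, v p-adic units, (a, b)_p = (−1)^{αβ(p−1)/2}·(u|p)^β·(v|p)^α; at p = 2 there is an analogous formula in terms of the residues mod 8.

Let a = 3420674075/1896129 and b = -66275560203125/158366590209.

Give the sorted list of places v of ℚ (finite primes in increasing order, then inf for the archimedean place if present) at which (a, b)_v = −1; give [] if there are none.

(a, b) ≡ (16523, -533) mod (ℚ^×)²; places V = {2, 3, 5, 7, 13, 17, 31, 41, ∞}.
(a,b)_3: α=-8, u≡2; β=-8, v≡1 (mod 3); (2|3)=-1, (1|3)=+1; sign (−1)^0·-1^-8·+1^-8 = +1.
(a,b)_17: α=-2, u≡16; β=-6, v≡12 (mod 17); (16|17)=+1, (12|17)=-1; sign (−1)^0·+1^-6·-1^-2 = +1.
(a,b)_2: α=0, β=0; u≡3, v≡3 (mod 8); ε(u)ε(v)=1·1, αω(v)=0·1, βω(u)=0·1; sum ≡ 1  ⇒  -1.
(a,b)_∞: sgn(16523)=+, sgn(-533)=−, so +1.
(a,b)_13: α=3, u≡4; β=3, v≡5 (mod 13); (4|13)=+1, (5|13)=-1; sign (−1)^0·+1^3·-1^3 = -1.
(a,b)_41: α=1, u≡26; β=1, v≡35 (mod 41); (26|41)=-1, (35|41)=-1; sign (−1)^0·-1^1·-1^1 = +1.
(a,b)_31: α=1, u≡3; β=2, v≡20 (mod 31); (3|31)=-1, (20|31)=+1; sign (−1)^0·-1^2·+1^1 = +1.
(a,b)_5: α=2, u≡2; β=6, v≡3 (mod 5); (2|5)=-1, (3|5)=-1; sign (−1)^0·-1^6·-1^2 = +1.
(a,b)_7: α=2, u≡3; β=2, v≡6 (mod 7); (3|7)=-1, (6|7)=-1; sign (−1)^0·-1^2·-1^2 = +1.
Ram(16523, -533) = {2, 13}; no ℚ_2-point on the conic.

[2, 13]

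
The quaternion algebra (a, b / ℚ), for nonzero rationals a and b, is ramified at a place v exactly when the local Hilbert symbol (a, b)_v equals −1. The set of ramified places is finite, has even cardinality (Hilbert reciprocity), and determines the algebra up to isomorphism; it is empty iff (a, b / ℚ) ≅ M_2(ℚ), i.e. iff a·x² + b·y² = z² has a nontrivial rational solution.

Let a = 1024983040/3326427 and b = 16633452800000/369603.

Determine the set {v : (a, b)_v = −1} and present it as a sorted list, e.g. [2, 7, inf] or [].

[5, 17]

Mod squares: a ≡ 11730, b ≡ 510. Check v ∈ {∞, 2, 3, 5, 13, 17, 23}.
v=23: a=23^1·(≡8), b=23^2·(≡6) mod 23; (8|23)=+1, (6|23)=+1; (−1)^{1·2·11}·(+1)^2·(+1)^1 = +1.
v=3: a=3^-9·(≡1), b=3^-7·(≡2) mod 3; (1|3)=+1, (2|3)=-1; (−1)^{-9·-7·1}·(+1)^-7·(-1)^-9 = +1.
v=2: v_2(a)=19, v_2(b)=11; units ≡ 1, 7 (mod 8); ε·ε+αω+βω = 0·1+19·0+11·0 ≡ 0  ⇒  (a,b)_2 = +1.
v=5: a=5^1·(≡4), b=5^5·(≡2) mod 5; (4|5)=+1, (2|5)=-1; (−1)^{1·5·2}·(+1)^5·(-1)^1 = -1.
v=17: a=17^1·(≡12), b=17^3·(≡9) mod 17; (12|17)=-1, (9|17)=+1; (−1)^{1·3·8}·(-1)^3·(+1)^1 = -1.
v=13: a=13^-2·(≡3), b=13^-2·(≡12) mod 13; (3|13)=+1, (12|13)=+1; (−1)^{-2·-2·6}·(+1)^-2·(+1)^-2 = +1.
v=∞: 11730 > 0 and 510 > 0  ⇒  (a,b)_∞ = +1.
(11730, 510 / ℚ) ramifies at {5, 17}: a division algebra.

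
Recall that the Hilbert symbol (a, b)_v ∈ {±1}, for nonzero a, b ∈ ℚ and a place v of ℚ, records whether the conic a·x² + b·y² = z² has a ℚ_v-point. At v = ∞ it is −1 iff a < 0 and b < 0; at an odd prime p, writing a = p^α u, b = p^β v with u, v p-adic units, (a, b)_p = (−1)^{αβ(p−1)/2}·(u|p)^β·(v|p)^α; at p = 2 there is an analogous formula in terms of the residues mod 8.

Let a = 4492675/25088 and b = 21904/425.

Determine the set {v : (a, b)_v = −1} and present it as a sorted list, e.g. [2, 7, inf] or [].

[11, 17]

(a, b) ≡ (374, 17) mod (ℚ^×)²; places V = {2, 5, 7, 11, 17, 31, 37, ∞}.
(a,b)_37: α=0, u≡12; β=2, v≡5 (mod 37); (12|37)=+1, (5|37)=-1; sign (−1)^0·+1^2·-1^0 = +1.
(a,b)_5: α=2, u≡4; β=-2, v≡2 (mod 5); (4|5)=+1, (2|5)=-1; sign (−1)^0·+1^-2·-1^2 = +1.
(a,b)_11: α=1, u≡9; β=0, v≡2 (mod 11); (9|11)=+1, (2|11)=-1; sign (−1)^0·+1^0·-1^1 = -1.
(a,b)_17: α=1, u≡6; β=-1, v≡1 (mod 17); (6|17)=-1, (1|17)=+1; sign (−1)^0·-1^-1·+1^1 = -1.
(a,b)_∞: sgn(374)=+, sgn(17)=+, so +1.
(a,b)_31: α=2, u≡20; β=0, v≡29 (mod 31); (20|31)=+1, (29|31)=-1; sign (−1)^0·+1^0·-1^2 = +1.
(a,b)_7: α=-2, u≡5; β=0, v≡3 (mod 7); (5|7)=-1, (3|7)=-1; sign (−1)^0·-1^0·-1^-2 = +1.
(a,b)_2: α=-9, β=4; u≡3, v≡1 (mod 8); ε(u)ε(v)=1·0, αω(v)=-9·0, βω(u)=4·1; sum ≡ 0  ⇒  +1.
|Ram(374, 17)| = 2, even; anisotropic at {11, 17}.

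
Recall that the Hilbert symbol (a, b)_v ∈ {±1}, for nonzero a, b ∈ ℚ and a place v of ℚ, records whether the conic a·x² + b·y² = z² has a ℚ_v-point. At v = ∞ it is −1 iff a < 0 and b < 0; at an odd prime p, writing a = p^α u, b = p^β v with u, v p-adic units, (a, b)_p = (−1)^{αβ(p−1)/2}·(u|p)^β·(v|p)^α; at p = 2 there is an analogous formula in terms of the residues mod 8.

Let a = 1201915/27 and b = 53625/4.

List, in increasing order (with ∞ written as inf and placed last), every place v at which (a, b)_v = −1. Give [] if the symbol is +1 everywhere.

[3, 11]

(a, b) ≡ (2145, 2145) mod (ℚ^×)²; places V = {2, 3, 5, 11, 13, 41, ∞}.
(a,b)_3: α=-3, u≡1; β=1, v≡1 (mod 3); (1|3)=+1, (1|3)=+1; sign (−1)^1·+1^1·+1^-3 = -1.
(a,b)_41: α=2, u≡28; β=0, v≡30 (mod 41); (28|41)=-1, (30|41)=-1; sign (−1)^0·-1^0·-1^2 = +1.
(a,b)_∞: sgn(2145)=+, sgn(2145)=+, so +1.
(a,b)_13: α=1, u≡12; β=1, v≡1 (mod 13); (12|13)=+1, (1|13)=+1; sign (−1)^0·+1^1·+1^1 = +1.
(a,b)_5: α=1, u≡4; β=3, v≡1 (mod 5); (4|5)=+1, (1|5)=+1; sign (−1)^0·+1^3·+1^1 = +1.
(a,b)_11: α=1, u≡7; β=1, v≡6 (mod 11); (7|11)=-1, (6|11)=-1; sign (−1)^1·-1^1·-1^1 = -1.
(a,b)_2: α=0, β=-2; u≡1, v≡1 (mod 8); ε(u)ε(v)=0·0, αω(v)=0·0, βω(u)=-2·0; sum ≡ 0  ⇒  +1.
Ram(2145, 2145) = {3, 11}; no ℚ_3-point on the conic.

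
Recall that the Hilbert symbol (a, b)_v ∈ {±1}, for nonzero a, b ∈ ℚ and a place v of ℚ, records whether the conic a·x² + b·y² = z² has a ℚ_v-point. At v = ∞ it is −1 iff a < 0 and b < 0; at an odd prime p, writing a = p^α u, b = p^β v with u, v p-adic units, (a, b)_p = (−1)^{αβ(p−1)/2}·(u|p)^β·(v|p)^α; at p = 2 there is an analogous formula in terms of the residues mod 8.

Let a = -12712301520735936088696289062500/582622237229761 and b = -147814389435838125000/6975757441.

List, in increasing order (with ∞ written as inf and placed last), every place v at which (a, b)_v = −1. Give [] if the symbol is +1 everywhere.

[2, 5, 13, 23, 29, inf]

(a, b) ≡ (-7337, -7410) mod (ℚ^×)²; places V = {2, 3, 5, 7, 11, 13, 17, 19, 23, 29, ∞}.
(a,b)_3: α=2, u≡1; β=1, v≡2 (mod 3); (1|3)=+1, (2|3)=-1; sign (−1)^0·+1^1·-1^2 = +1.
(a,b)_7: α=4, u≡5; β=2, v≡5 (mod 7); (5|7)=-1, (5|7)=-1; sign (−1)^0·-1^2·-1^4 = +1.
(a,b)_19: α=2, u≡5; β=1, v≡5 (mod 19); (5|19)=+1, (5|19)=+1; sign (−1)^0·+1^1·+1^2 = +1.
(a,b)_23: α=3, u≡3; β=2, v≡21 (mod 23); (3|23)=+1, (21|23)=-1; sign (−1)^0·+1^2·-1^3 = -1.
(a,b)_2: α=2, β=3; u≡7, v≡7 (mod 8); ε(u)ε(v)=1·1, αω(v)=2·0, βω(u)=3·0; sum ≡ 1  ⇒  -1.
(a,b)_13: α=2, u≡11; β=1, v≡7 (mod 13); (11|13)=-1, (7|13)=-1; sign (−1)^0·-1^1·-1^2 = -1.
(a,b)_5: α=14, u≡3; β=7, v≡2 (mod 5); (3|5)=-1, (2|5)=-1; sign (−1)^0·-1^7·-1^14 = -1.
(a,b)_17: α=-12, u≡5; β=-8, v≡9 (mod 17); (5|17)=-1, (9|17)=+1; sign (−1)^0·-1^-8·+1^-12 = +1.
(a,b)_11: α=3, u≡3; β=4, v≡5 (mod 11); (3|11)=+1, (5|11)=+1; sign (−1)^0·+1^4·+1^3 = +1.
(a,b)_29: α=3, u≡18; β=2, v≡8 (mod 29); (18|29)=-1, (8|29)=-1; sign (−1)^0·-1^2·-1^3 = -1.
(a,b)_∞: sgn(-7337)=−, sgn(-7410)=−, so -1.
(-7337, -7410 / ℚ) ramifies at {2, 5, 13, 23, 29, ∞}: a division algebra.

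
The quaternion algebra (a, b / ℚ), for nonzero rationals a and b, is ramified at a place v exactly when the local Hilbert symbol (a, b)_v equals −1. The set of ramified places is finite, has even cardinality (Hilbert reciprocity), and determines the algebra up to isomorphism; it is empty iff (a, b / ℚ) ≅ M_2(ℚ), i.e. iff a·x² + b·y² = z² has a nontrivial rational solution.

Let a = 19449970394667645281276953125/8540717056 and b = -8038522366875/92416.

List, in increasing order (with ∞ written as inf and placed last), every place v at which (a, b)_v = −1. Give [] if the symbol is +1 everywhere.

(a, b) ≡ (301, -3240523) mod (ℚ^×)²; places V = {2, 3, 5, 7, 11, 13, 17, 19, 31, 43, ∞}.
(a,b)_31: α=2, u≡22; β=1, v≡30 (mod 31); (22|31)=-1, (30|31)=-1; sign (−1)^0·-1^1·-1^2 = -1.
(a,b)_∞: sgn(301)=+, sgn(-3240523)=−, so +1.
(a,b)_13: α=2, u≡5; β=1, v≡10 (mod 13); (5|13)=-1, (10|13)=+1; sign (−1)^0·-1^1·+1^2 = -1.
(a,b)_2: α=-16, β=-8; u≡5, v≡5 (mod 8); ε(u)ε(v)=0·0, αω(v)=-16·1, βω(u)=-8·1; sum ≡ 0  ⇒  +1.
(a,b)_19: α=-4, u≡1; β=-2, v≡14 (mod 19); (1|19)=+1, (14|19)=-1; sign (−1)^0·+1^-2·-1^-4 = +1.
(a,b)_7: α=5, u≡2; β=2, v≡4 (mod 7); (2|7)=+1, (4|7)=+1; sign (−1)^0·+1^2·+1^5 = +1.
(a,b)_3: α=8, u≡1; β=4, v≡2 (mod 3); (1|3)=+1, (2|3)=-1; sign (−1)^0·+1^4·-1^8 = +1.
(a,b)_5: α=8, u≡4; β=4, v≡3 (mod 5); (4|5)=+1, (3|5)=-1; sign (−1)^0·+1^4·-1^8 = +1.
(a,b)_17: α=2, u≡12; β=1, v≡1 (mod 17); (12|17)=-1, (1|17)=+1; sign (−1)^0·-1^1·+1^2 = -1.
(a,b)_11: α=2, u≡1; β=1, v≡5 (mod 11); (1|11)=+1, (5|11)=+1; sign (−1)^0·+1^1·+1^2 = +1.
(a,b)_43: α=3, u≡26; β=1, v≡39 (mod 43); (26|43)=-1, (39|43)=-1; sign (−1)^1·-1^1·-1^3 = -1.
|Ram(301, -3240523)| = 4, even; anisotropic at {13, 17, 31, 43}.

[13, 17, 31, 43]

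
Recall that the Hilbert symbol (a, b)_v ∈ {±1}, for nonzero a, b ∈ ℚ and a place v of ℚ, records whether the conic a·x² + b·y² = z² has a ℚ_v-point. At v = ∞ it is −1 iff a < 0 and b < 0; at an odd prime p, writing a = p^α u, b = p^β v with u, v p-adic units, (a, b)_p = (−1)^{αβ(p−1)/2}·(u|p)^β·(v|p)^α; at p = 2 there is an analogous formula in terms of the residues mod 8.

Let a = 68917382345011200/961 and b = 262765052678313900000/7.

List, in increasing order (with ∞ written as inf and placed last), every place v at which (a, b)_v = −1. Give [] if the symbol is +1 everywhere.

(a, b) ≡ (113883, 79170) mod (ℚ^×)²; places V = {2, 3, 5, 7, 11, 13, 17, 19, 29, 31, ∞}.
(a,b)_19: α=0, u≡1; β=2, v≡4 (mod 19); (1|19)=+1, (4|19)=+1; sign (−1)^0·+1^2·+1^0 = +1.
(a,b)_29: α=1, u≡17; β=1, v≡20 (mod 29); (17|29)=-1, (20|29)=+1; sign (−1)^0·-1^1·+1^1 = -1.
(a,b)_31: α=-2, u≡7; β=0, v≡15 (mod 31); (7|31)=+1, (15|31)=-1; sign (−1)^0·+1^0·-1^-2 = +1.
(a,b)_17: α=3, u≡15; β=2, v≡16 (mod 17); (15|17)=+1, (16|17)=+1; sign (−1)^0·+1^2·+1^3 = +1.
(a,b)_11: α=3, u≡6; β=4, v≡9 (mod 11); (6|11)=-1, (9|11)=+1; sign (−1)^0·-1^4·+1^3 = +1.
(a,b)_2: α=12, β=5; u≡3, v≡1 (mod 8); ε(u)ε(v)=1·0, αω(v)=12·0, βω(u)=5·1; sum ≡ 1  ⇒  -1.
(a,b)_5: α=2, u≡3; β=5, v≡4 (mod 5); (3|5)=-1, (4|5)=+1; sign (−1)^0·-1^5·+1^2 = -1.
(a,b)_∞: sgn(113883)=+, sgn(79170)=+, so +1.
(a,b)_7: α=1, u≡1; β=-1, v≡6 (mod 7); (1|7)=+1, (6|7)=-1; sign (−1)^1·+1^-1·-1^1 = +1.
(a,b)_13: α=2, u≡10; β=3, v≡2 (mod 13); (10|13)=+1, (2|13)=-1; sign (−1)^0·+1^3·-1^2 = +1.
(a,b)_3: α=1, u≡2; β=3, v≡2 (mod 3); (2|3)=-1, (2|3)=-1; sign (−1)^1·-1^3·-1^1 = -1.
(113883, 79170 / ℚ) ramifies at {2, 3, 5, 29}: a division algebra.

[2, 3, 5, 29]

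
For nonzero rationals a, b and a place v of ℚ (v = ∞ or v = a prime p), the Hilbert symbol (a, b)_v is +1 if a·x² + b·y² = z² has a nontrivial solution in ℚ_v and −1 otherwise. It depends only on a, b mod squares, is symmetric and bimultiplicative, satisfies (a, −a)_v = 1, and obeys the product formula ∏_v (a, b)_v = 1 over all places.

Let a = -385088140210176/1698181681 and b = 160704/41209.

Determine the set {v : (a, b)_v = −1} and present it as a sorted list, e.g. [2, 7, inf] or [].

[13, 37]

(a, b) ≡ (-14911, 31) mod (ℚ^×)²; places V = {2, 3, 7, 13, 29, 31, 37, ∞}.
(a,b)_29: α=-4, u≡28; β=-2, v≡8 (mod 29); (28|29)=+1, (8|29)=-1; sign (−1)^0·+1^-2·-1^-4 = +1.
(a,b)_31: α=3, u≡12; β=1, v≡10 (mod 31); (12|31)=-1, (10|31)=+1; sign (−1)^1·-1^1·+1^3 = +1.
(a,b)_7: α=-4, u≡3; β=-2, v≡5 (mod 7); (3|7)=-1, (5|7)=-1; sign (−1)^0·-1^-2·-1^-4 = +1.
(a,b)_3: α=8, u≡2; β=4, v≡1 (mod 3); (2|3)=-1, (1|3)=+1; sign (−1)^0·-1^4·+1^8 = +1.
(a,b)_2: α=12, β=6; u≡1, v≡7 (mod 8); ε(u)ε(v)=0·1, αω(v)=12·0, βω(u)=6·0; sum ≡ 0  ⇒  +1.
(a,b)_37: α=1, u≡12; β=0, v≡15 (mod 37); (12|37)=+1, (15|37)=-1; sign (−1)^0·+1^0·-1^1 = -1.
(a,b)_13: α=1, u≡1; β=0, v≡2 (mod 13); (1|13)=+1, (2|13)=-1; sign (−1)^0·+1^0·-1^1 = -1.
(a,b)_∞: sgn(-14911)=−, sgn(31)=+, so +1.
Ram(-14911, 31) = {13, 37}; no ℚ_13-point on the conic.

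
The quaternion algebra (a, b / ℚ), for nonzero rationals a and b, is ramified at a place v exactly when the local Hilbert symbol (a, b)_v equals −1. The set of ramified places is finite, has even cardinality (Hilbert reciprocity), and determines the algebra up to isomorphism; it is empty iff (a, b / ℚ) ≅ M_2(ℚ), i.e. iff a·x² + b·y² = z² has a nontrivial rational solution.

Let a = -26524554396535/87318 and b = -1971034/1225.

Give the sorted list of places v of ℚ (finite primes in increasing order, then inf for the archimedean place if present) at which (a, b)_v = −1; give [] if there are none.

(a, b) ≡ (-5172970, -1066) mod (ℚ^×)²; places V = {2, 3, 5, 7, 11, 13, 19, 31, 37, 41, 43, ∞}.
(a,b)_43: α=2, u≡40; β=2, v≡25 (mod 43); (40|43)=+1, (25|43)=+1; sign (−1)^0·+1^2·+1^2 = +1.
(a,b)_13: α=2, u≡1; β=1, v≡9 (mod 13); (1|13)=+1, (9|13)=+1; sign (−1)^0·+1^1·+1^2 = +1.
(a,b)_∞: sgn(-5172970)=−, sgn(-1066)=−, so -1.
(a,b)_7: α=-2, u≡2; β=-2, v≡3 (mod 7); (2|7)=+1, (3|7)=-1; sign (−1)^0·+1^-2·-1^-2 = +1.
(a,b)_41: α=1, u≡12; β=1, v≡29 (mod 41); (12|41)=-1, (29|41)=-1; sign (−1)^0·-1^1·-1^1 = +1.
(a,b)_31: α=1, u≡26; β=0, v≡16 (mod 31); (26|31)=-1, (16|31)=+1; sign (−1)^0·-1^0·+1^1 = +1.
(a,b)_5: α=1, u≡1; β=-2, v≡4 (mod 5); (1|5)=+1, (4|5)=+1; sign (−1)^0·+1^-2·+1^1 = +1.
(a,b)_3: α=-4, u≡2; β=0, v≡2 (mod 3); (2|3)=-1, (2|3)=-1; sign (−1)^0·-1^0·-1^-4 = +1.
(a,b)_19: α=2, u≡18; β=0, v≡5 (mod 19); (18|19)=-1, (5|19)=+1; sign (−1)^0·-1^0·+1^2 = +1.
(a,b)_37: α=1, u≡19; β=0, v≡26 (mod 37); (19|37)=-1, (26|37)=+1; sign (−1)^0·-1^0·+1^1 = +1.
(a,b)_2: α=-1, β=1; u≡3, v≡3 (mod 8); ε(u)ε(v)=1·1, αω(v)=-1·1, βω(u)=1·1; sum ≡ 1  ⇒  -1.
(a,b)_11: α=-1, u≡2; β=0, v≡3 (mod 11); (2|11)=-1, (3|11)=+1; sign (−1)^0·-1^0·+1^-1 = +1.
|Ram(-5172970, -1066)| = 2, even; anisotropic at {2, ∞}.

[2, inf]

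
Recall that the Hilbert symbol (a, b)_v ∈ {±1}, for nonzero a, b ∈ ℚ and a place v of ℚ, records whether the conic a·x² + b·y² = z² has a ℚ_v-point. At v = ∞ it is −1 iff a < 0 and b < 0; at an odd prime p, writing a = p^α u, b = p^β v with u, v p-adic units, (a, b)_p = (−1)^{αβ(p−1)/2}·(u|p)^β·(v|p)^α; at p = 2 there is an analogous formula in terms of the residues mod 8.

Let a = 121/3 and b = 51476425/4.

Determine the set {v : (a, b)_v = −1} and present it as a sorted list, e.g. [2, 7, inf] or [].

(a, b) ≡ (3, 17017) mod (ℚ^×)²; places V = {2, 3, 5, 7, 11, 13, 17, ∞}.
(a,b)_3: α=-1, u≡1; β=0, v≡1 (mod 3); (1|3)=+1, (1|3)=+1; sign (−1)^0·+1^0·+1^-1 = +1.
(a,b)_11: α=2, u≡4; β=3, v≡8 (mod 11); (4|11)=+1, (8|11)=-1; sign (−1)^0·+1^3·-1^2 = +1.
(a,b)_2: α=0, β=-2; u≡3, v≡1 (mod 8); ε(u)ε(v)=1·0, αω(v)=0·0, βω(u)=-2·1; sum ≡ 0  ⇒  +1.
(a,b)_7: α=0, u≡3; β=1, v≡4 (mod 7); (3|7)=-1, (4|7)=+1; sign (−1)^0·-1^1·+1^0 = -1.
(a,b)_17: α=0, u≡12; β=1, v≡9 (mod 17); (12|17)=-1, (9|17)=+1; sign (−1)^0·-1^1·+1^0 = -1.
(a,b)_5: α=0, u≡2; β=2, v≡3 (mod 5); (2|5)=-1, (3|5)=-1; sign (−1)^0·-1^2·-1^0 = +1.
(a,b)_∞: sgn(3)=+, sgn(17017)=+, so +1.
(a,b)_13: α=0, u≡10; β=1, v≡4 (mod 13); (10|13)=+1, (4|13)=+1; sign (−1)^0·+1^1·+1^0 = +1.
(3, 17017 / ℚ) ramifies at {7, 17}: a division algebra.

[7, 17]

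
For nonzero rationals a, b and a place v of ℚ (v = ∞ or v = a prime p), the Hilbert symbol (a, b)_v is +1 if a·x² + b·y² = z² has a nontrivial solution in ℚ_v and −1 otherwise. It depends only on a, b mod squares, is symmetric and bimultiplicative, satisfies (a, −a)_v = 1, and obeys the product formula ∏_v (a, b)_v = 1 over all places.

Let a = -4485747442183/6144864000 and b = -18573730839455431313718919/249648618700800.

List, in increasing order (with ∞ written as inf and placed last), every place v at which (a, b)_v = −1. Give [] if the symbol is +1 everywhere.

[5, 7, 29, inf]

(a, b) ≡ (-105, -45182) mod (ℚ^×)²; places V = {2, 3, 5, 7, 11, 17, 19, 23, 29, 31, 41, 43, ∞}.
(a,b)_19: α=0, u≡16; β=1, v≡7 (mod 19); (16|19)=+1, (7|19)=+1; sign (−1)^0·+1^1·+1^0 = +1.
(a,b)_7: α=5, u≡3; β=8, v≡6 (mod 7); (3|7)=-1, (6|7)=-1; sign (−1)^0·-1^8·-1^5 = -1.
(a,b)_5: α=-3, u≡1; β=-2, v≡3 (mod 5); (1|5)=+1, (3|5)=-1; sign (−1)^0·+1^-2·-1^-3 = -1.
(a,b)_17: α=2, u≡11; β=4, v≡15 (mod 17); (11|17)=-1, (15|17)=+1; sign (−1)^0·-1^4·+1^2 = +1.
(a,b)_43: α=0, u≡16; β=2, v≡13 (mod 43); (16|43)=+1, (13|43)=+1; sign (−1)^0·+1^2·+1^0 = +1.
(a,b)_23: α=-2, u≡10; β=-4, v≡18 (mod 23); (10|23)=-1, (18|23)=+1; sign (−1)^0·-1^-4·+1^-2 = +1.
(a,b)_3: α=-1, u≡1; β=-2, v≡1 (mod 3); (1|3)=+1, (1|3)=+1; sign (−1)^0·+1^-2·+1^-1 = +1.
(a,b)_11: α=-2, u≡5; β=-2, v≡10 (mod 11); (5|11)=+1, (10|11)=-1; sign (−1)^0·+1^-2·-1^-2 = +1.
(a,b)_29: α=0, u≡12; β=1, v≡14 (mod 29); (12|29)=-1, (14|29)=-1; sign (−1)^0·-1^1·-1^0 = -1.
(a,b)_41: α=0, u≡2; β=1, v≡9 (mod 41); (2|41)=+1, (9|41)=+1; sign (−1)^0·+1^1·+1^0 = +1.
(a,b)_∞: sgn(-105)=−, sgn(-45182)=−, so -1.
(a,b)_2: α=-8, β=-15; u≡7, v≡1 (mod 8); ε(u)ε(v)=1·0, αω(v)=-8·0, βω(u)=-15·0; sum ≡ 0  ⇒  +1.
(a,b)_31: α=4, u≡18; β=4, v≡28 (mod 31); (18|31)=+1, (28|31)=+1; sign (−1)^0·+1^4·+1^4 = +1.
|Ram(-105, -45182)| = 4, even; anisotropic at {5, 7, 29, ∞}.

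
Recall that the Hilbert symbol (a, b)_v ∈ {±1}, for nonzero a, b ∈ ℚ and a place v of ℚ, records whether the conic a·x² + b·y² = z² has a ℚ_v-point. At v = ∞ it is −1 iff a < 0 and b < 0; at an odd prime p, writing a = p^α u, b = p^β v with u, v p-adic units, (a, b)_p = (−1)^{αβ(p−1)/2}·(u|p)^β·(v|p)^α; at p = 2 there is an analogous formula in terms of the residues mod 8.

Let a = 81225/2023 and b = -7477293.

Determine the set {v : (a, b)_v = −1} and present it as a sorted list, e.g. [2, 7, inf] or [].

(a, b) ≡ (7, -7477293) mod (ℚ^×)²; places V = {2, 3, 5, 7, 17, 19, 31, 37, 41, 53, ∞}.
(a,b)_19: α=2, u≡6; β=0, v≡5 (mod 19); (6|19)=+1, (5|19)=+1; sign (−1)^0·+1^0·+1^2 = +1.
(a,b)_∞: sgn(7)=+, sgn(-7477293)=−, so +1.
(a,b)_37: α=0, u≡30; β=1, v≡5 (mod 37); (30|37)=+1, (5|37)=-1; sign (−1)^0·+1^1·-1^0 = +1.
(a,b)_7: α=-1, u≡2; β=0, v≡2 (mod 7); (2|7)=+1, (2|7)=+1; sign (−1)^0·+1^0·+1^-1 = +1.
(a,b)_2: α=0, β=0; u≡7, v≡3 (mod 8); ε(u)ε(v)=1·1, αω(v)=0·1, βω(u)=0·0; sum ≡ 1  ⇒  -1.
(a,b)_41: α=0, u≡12; β=1, v≡36 (mod 41); (12|41)=-1, (36|41)=+1; sign (−1)^0·-1^1·+1^0 = -1.
(a,b)_17: α=-2, u≡12; β=0, v≡4 (mod 17); (12|17)=-1, (4|17)=+1; sign (−1)^0·-1^0·+1^-2 = +1.
(a,b)_3: α=2, u≡1; β=1, v≡2 (mod 3); (1|3)=+1, (2|3)=-1; sign (−1)^0·+1^1·-1^2 = +1.
(a,b)_31: α=0, u≡20; β=1, v≡8 (mod 31); (20|31)=+1, (8|31)=+1; sign (−1)^0·+1^1·+1^0 = +1.
(a,b)_53: α=0, u≡15; β=1, v≡5 (mod 53); (15|53)=+1, (5|53)=-1; sign (−1)^0·+1^1·-1^0 = +1.
(a,b)_5: α=2, u≡3; β=0, v≡2 (mod 5); (3|5)=-1, (2|5)=-1; sign (−1)^0·-1^0·-1^2 = +1.
(7, -7477293 / ℚ) ramifies at {2, 41}: a division algebra.

[2, 41]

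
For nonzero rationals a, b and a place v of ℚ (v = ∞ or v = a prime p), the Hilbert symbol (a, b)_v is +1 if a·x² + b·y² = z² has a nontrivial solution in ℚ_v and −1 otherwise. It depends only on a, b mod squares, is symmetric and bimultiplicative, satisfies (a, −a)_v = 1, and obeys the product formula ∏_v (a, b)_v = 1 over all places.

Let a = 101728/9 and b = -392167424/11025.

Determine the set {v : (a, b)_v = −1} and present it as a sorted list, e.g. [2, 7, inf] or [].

[11, 17]

Mod squares: a ≡ 22, b ≡ -374. Check v ∈ {∞, 2, 3, 5, 7, 11, 17}.
v=17: a=17^2·(≡7), b=17^1·(≡10) mod 17; (7|17)=-1, (10|17)=-1; (−1)^{2·1·8}·(-1)^1·(-1)^2 = -1.
v=∞: 22 > 0 and -374 < 0  ⇒  (a,b)_∞ = +1.
v=7: a=7^0·(≡2), b=7^-2·(≡2) mod 7; (2|7)=+1, (2|7)=+1; (−1)^{0·-2·3}·(+1)^-2·(+1)^0 = +1.
v=2: v_2(a)=5, v_2(b)=21; units ≡ 3, 5 (mod 8); ε·ε+αω+βω = 1·0+5·1+21·1 ≡ 0  ⇒  (a,b)_2 = +1.
v=11: a=11^1·(≡7), b=11^1·(≡7) mod 11; (7|11)=-1, (7|11)=-1; (−1)^{1·1·5}·(-1)^1·(-1)^1 = -1.
v=5: a=5^0·(≡2), b=5^-2·(≡1) mod 5; (2|5)=-1, (1|5)=+1; (−1)^{0·-2·2}·(-1)^-2·(+1)^0 = +1.
v=3: a=3^-2·(≡1), b=3^-2·(≡1) mod 3; (1|3)=+1, (1|3)=+1; (−1)^{-2·-2·1}·(+1)^-2·(+1)^-2 = +1.
Ram(22, -374) = {11, 17}; no ℚ_11-point on the conic.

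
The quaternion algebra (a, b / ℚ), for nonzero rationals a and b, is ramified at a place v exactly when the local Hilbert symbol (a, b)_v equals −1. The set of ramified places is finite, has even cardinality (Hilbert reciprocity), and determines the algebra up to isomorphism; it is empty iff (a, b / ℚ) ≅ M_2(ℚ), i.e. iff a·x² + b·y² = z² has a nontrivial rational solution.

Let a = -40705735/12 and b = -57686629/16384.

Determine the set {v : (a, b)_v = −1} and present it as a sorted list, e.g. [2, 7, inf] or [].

Mod squares: a ≡ -66045, b ≡ -2821. Check v ∈ {∞, 2, 3, 5, 7, 11, 13, 17, 31, 37, 43}.
v=31: a=31^0·(≡2), b=31^1·(≡18) mod 31; (2|31)=+1, (18|31)=+1; (−1)^{0·1·15}·(+1)^1·(+1)^0 = +1.
v=7: a=7^1·(≡1), b=7^1·(≡5) mod 7; (1|7)=+1, (5|7)=-1; (−1)^{1·1·3}·(+1)^1·(-1)^1 = +1.
v=∞: -66045 < 0 and -2821 < 0  ⇒  (a,b)_∞ = -1.
v=3: a=3^-1·(≡2), b=3^0·(≡2) mod 3; (2|3)=-1, (2|3)=-1; (−1)^{-1·0·1}·(-1)^0·(-1)^-1 = -1.
v=13: a=13^0·(≡5), b=13^3·(≡4) mod 13; (5|13)=-1, (4|13)=+1; (−1)^{0·3·6}·(-1)^3·(+1)^0 = -1.
v=11: a=11^0·(≡7), b=11^2·(≡7) mod 11; (7|11)=-1, (7|11)=-1; (−1)^{0·2·5}·(-1)^2·(-1)^0 = +1.
v=37: a=37^1·(≡28), b=37^0·(≡11) mod 37; (28|37)=+1, (11|37)=+1; (−1)^{1·0·18}·(+1)^0·(+1)^1 = +1.
v=5: a=5^1·(≡4), b=5^0·(≡4) mod 5; (4|5)=+1, (4|5)=+1; (−1)^{1·0·2}·(+1)^0·(+1)^1 = +1.
v=43: a=43^2·(≡18), b=43^0·(≡21) mod 43; (18|43)=-1, (21|43)=+1; (−1)^{2·0·21}·(-1)^0·(+1)^2 = +1.
v=2: v_2(a)=-2, v_2(b)=-14; units ≡ 3, 3 (mod 8); ε·ε+αω+βω = 1·1+-2·1+-14·1 ≡ 1  ⇒  (a,b)_2 = -1.
v=17: a=17^1·(≡1), b=17^0·(≡9) mod 17; (1|17)=+1, (9|17)=+1; (−1)^{1·0·8}·(+1)^0·(+1)^1 = +1.
(-66045, -2821 / ℚ) ramifies at {2, 3, 13, ∞}: a division algebra.

[2, 3, 13, inf]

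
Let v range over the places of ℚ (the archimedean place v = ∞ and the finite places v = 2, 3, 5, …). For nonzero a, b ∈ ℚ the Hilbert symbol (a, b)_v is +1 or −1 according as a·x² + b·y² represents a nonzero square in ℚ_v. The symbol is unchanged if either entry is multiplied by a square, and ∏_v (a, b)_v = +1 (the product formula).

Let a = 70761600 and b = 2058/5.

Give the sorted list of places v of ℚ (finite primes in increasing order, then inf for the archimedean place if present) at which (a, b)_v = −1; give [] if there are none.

Mod squares: a ≡ 546, b ≡ 210. Check v ∈ {∞, 2, 3, 5, 7, 13}.
v=∞: 546 > 0 and 210 > 0  ⇒  (a,b)_∞ = +1.
v=2: v_2(a)=7, v_2(b)=1; units ≡ 1, 1 (mod 8); ε·ε+αω+βω = 0·0+7·0+1·0 ≡ 0  ⇒  (a,b)_2 = +1.
v=5: a=5^2·(≡4), b=5^-1·(≡3) mod 5; (4|5)=+1, (3|5)=-1; (−1)^{2·-1·2}·(+1)^-1·(-1)^2 = +1.
v=3: a=3^5·(≡2), b=3^1·(≡1) mod 3; (2|3)=-1, (1|3)=+1; (−1)^{5·1·1}·(-1)^1·(+1)^5 = +1.
v=13: a=13^1·(≡9), b=13^0·(≡6) mod 13; (9|13)=+1, (6|13)=-1; (−1)^{1·0·6}·(+1)^0·(-1)^1 = -1.
v=7: a=7^1·(≡2), b=7^3·(≡4) mod 7; (2|7)=+1, (4|7)=+1; (−1)^{1·3·3}·(+1)^3·(+1)^1 = -1.
(546, 210 / ℚ) ramifies at {7, 13}: a division algebra.

[7, 13]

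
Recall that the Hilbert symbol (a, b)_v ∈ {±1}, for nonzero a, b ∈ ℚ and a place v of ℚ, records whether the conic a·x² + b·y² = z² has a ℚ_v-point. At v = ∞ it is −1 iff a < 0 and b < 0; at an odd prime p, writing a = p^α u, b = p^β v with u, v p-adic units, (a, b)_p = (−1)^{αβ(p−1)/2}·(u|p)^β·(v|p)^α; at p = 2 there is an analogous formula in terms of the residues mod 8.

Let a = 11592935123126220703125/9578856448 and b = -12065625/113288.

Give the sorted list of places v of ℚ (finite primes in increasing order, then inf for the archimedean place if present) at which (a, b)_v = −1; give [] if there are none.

[]

(a, b) ≡ (91, -4290) mod (ℚ^×)²; places V = {2, 3, 5, 7, 11, 13, 17, ∞}.
(a,b)_3: α=10, u≡1; β=3, v≡1 (mod 3); (1|3)=+1, (1|3)=+1; sign (−1)^0·+1^3·+1^10 = +1.
(a,b)_17: α=-4, u≡14; β=-2, v≡6 (mod 17); (14|17)=-1, (6|17)=-1; sign (−1)^0·-1^-2·-1^-4 = +1.
(a,b)_2: α=-14, β=-3; u≡3, v≡7 (mod 8); ε(u)ε(v)=1·1, αω(v)=-14·0, βω(u)=-3·1; sum ≡ 0  ⇒  +1.
(a,b)_5: α=14, u≡1; β=5, v≡3 (mod 5); (1|5)=+1, (3|5)=-1; sign (−1)^0·+1^5·-1^14 = +1.
(a,b)_13: α=3, u≡6; β=1, v≡6 (mod 13); (6|13)=-1, (6|13)=-1; sign (−1)^0·-1^1·-1^3 = +1.
(a,b)_∞: sgn(91)=+, sgn(-4290)=−, so +1.
(a,b)_11: α=4, u≡4; β=1, v≡10 (mod 11); (4|11)=+1, (10|11)=-1; sign (−1)^0·+1^1·-1^4 = +1.
(a,b)_7: α=-1, u≡3; β=-2, v≡1 (mod 7); (3|7)=-1, (1|7)=+1; sign (−1)^0·-1^-2·+1^-1 = +1.
Ram(a, b) = ∅: the form 91·x² + -4290·y² − z² is isotropic over every ℚ_v, so by Hasse–Minkowski it is isotropic over ℚ.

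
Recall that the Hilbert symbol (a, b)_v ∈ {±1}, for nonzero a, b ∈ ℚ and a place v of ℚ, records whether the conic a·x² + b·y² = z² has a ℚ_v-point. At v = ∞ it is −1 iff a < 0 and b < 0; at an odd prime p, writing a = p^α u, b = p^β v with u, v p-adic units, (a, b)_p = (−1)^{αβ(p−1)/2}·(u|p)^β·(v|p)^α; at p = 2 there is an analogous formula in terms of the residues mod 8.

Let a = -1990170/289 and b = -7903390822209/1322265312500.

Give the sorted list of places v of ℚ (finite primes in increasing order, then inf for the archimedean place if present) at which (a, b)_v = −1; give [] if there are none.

[13, inf]

Mod squares: a ≡ -2730, b ≡ -5. Check v ∈ {∞, 2, 3, 5, 7, 11, 13, 17, 19, 31, 37, 43}.
v=3: a=3^7·(≡2), b=3^2·(≡1) mod 3; (2|3)=-1, (1|3)=+1; (−1)^{7·2·1}·(-1)^2·(+1)^7 = +1.
v=43: a=43^0·(≡18), b=43^2·(≡4) mod 43; (18|43)=-1, (4|43)=+1; (−1)^{0·2·21}·(-1)^2·(+1)^0 = +1.
v=2: v_2(a)=1, v_2(b)=-2; units ≡ 3, 3 (mod 8); ε·ε+αω+βω = 1·1+1·1+-2·1 ≡ 0  ⇒  (a,b)_2 = +1.
v=19: a=19^0·(≡1), b=19^2·(≡13) mod 19; (1|19)=+1, (13|19)=-1; (−1)^{0·2·9}·(+1)^2·(-1)^0 = +1.
v=17: a=17^-2·(≡3), b=17^-2·(≡10) mod 17; (3|17)=-1, (10|17)=-1; (−1)^{-2·-2·8}·(-1)^-2·(-1)^-2 = +1.
v=31: a=31^0·(≡3), b=31^2·(≡21) mod 31; (3|31)=-1, (21|31)=-1; (−1)^{0·2·15}·(-1)^2·(-1)^0 = +1.
v=11: a=11^0·(≡9), b=11^-4·(≡10) mod 11; (9|11)=+1, (10|11)=-1; (−1)^{0·-4·5}·(+1)^-4·(-1)^0 = +1.
v=7: a=7^1·(≡1), b=7^0·(≡1) mod 7; (1|7)=+1, (1|7)=+1; (−1)^{1·0·3}·(+1)^0·(+1)^1 = +1.
v=13: a=13^1·(≡8), b=13^0·(≡7) mod 13; (8|13)=-1, (7|13)=-1; (−1)^{1·0·6}·(-1)^0·(-1)^1 = -1.
v=∞: -2730 < 0 and -5 < 0  ⇒  (a,b)_∞ = -1.
v=37: a=37^0·(≡2), b=37^2·(≡5) mod 37; (2|37)=-1, (5|37)=-1; (−1)^{0·2·18}·(-1)^2·(-1)^0 = +1.
v=5: a=5^1·(≡4), b=5^-7·(≡1) mod 5; (4|5)=+1, (1|5)=+1; (−1)^{1·-7·2}·(+1)^-7·(+1)^1 = +1.
|Ram(-2730, -5)| = 2, even; anisotropic at {13, ∞}.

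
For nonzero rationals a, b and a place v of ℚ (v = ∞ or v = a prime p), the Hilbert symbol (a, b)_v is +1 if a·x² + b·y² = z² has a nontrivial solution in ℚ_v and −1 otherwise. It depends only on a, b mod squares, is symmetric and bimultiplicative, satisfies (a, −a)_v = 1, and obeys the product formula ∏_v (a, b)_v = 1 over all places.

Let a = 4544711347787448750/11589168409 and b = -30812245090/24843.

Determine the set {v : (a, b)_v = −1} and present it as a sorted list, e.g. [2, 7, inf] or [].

Mod squares: a ≡ 1102, b ≡ -181830. Check v ∈ {∞, 2, 3, 5, 7, 11, 13, 19, 23, 29, 31}.
v=11: a=11^2·(≡7), b=11^1·(≡3) mod 11; (7|11)=-1, (3|11)=+1; (−1)^{2·1·5}·(-1)^1·(+1)^2 = -1.
v=3: a=3^10·(≡1), b=3^-1·(≡2) mod 3; (1|3)=+1, (2|3)=-1; (−1)^{10·-1·1}·(+1)^-1·(-1)^10 = +1.
v=2: v_2(a)=1, v_2(b)=1; units ≡ 7, 5 (mod 8); ε·ε+αω+βω = 1·0+1·1+1·0 ≡ 1  ⇒  (a,b)_2 = -1.
v=23: a=23^0·(≡19), b=23^2·(≡16) mod 23; (19|23)=-1, (16|23)=+1; (−1)^{0·2·11}·(-1)^2·(+1)^0 = +1.
v=13: a=13^-6·(≡9), b=13^-2·(≡9) mod 13; (9|13)=+1, (9|13)=+1; (−1)^{-6·-2·6}·(+1)^-2·(+1)^-6 = +1.
v=29: a=29^1·(≡13), b=29^1·(≡23) mod 29; (13|29)=+1, (23|29)=+1; (−1)^{1·1·14}·(+1)^1·(+1)^1 = +1.
v=5: a=5^4·(≡2), b=5^1·(≡4) mod 5; (2|5)=-1, (4|5)=+1; (−1)^{4·1·2}·(-1)^1·(+1)^4 = -1.
v=∞: 1102 > 0 and -181830 < 0  ⇒  (a,b)_∞ = +1.
v=7: a=7^-4·(≡3), b=7^-2·(≡1) mod 7; (3|7)=-1, (1|7)=+1; (−1)^{-4·-2·3}·(-1)^-2·(+1)^-4 = +1.
v=19: a=19^1·(≡9), b=19^1·(≡1) mod 19; (9|19)=+1, (1|19)=+1; (−1)^{1·1·9}·(+1)^1·(+1)^1 = -1.
v=31: a=31^4·(≡6), b=31^2·(≡25) mod 31; (6|31)=-1, (25|31)=+1; (−1)^{4·2·15}·(-1)^2·(+1)^4 = +1.
Ram(1102, -181830) = {2, 5, 11, 19}; no ℚ_2-point on the conic.

[2, 5, 11, 19]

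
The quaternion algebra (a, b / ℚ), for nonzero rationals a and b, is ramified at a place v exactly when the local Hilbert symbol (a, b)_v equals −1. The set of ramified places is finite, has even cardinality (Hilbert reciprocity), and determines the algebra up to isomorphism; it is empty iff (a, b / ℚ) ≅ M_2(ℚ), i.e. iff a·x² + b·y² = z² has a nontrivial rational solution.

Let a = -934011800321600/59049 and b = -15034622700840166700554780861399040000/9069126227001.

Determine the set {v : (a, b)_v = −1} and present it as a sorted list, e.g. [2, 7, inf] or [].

(a, b) ≡ (-1001, -209) mod (ℚ^×)²; places V = {2, 3, 5, 7, 11, 13, 17, 19, 31, 41, ∞}.
(a,b)_19: α=2, u≡6; β=3, v≡15 (mod 19); (6|19)=+1, (15|19)=-1; sign (−1)^0·+1^3·-1^2 = +1.
(a,b)_13: α=1, u≡4; β=2, v≡3 (mod 13); (4|13)=+1, (3|13)=+1; sign (−1)^0·+1^2·+1^1 = +1.
(a,b)_3: α=-10, u≡1; β=-22, v≡1 (mod 3); (1|3)=+1, (1|3)=+1; sign (−1)^0·+1^-22·+1^-10 = +1.
(a,b)_11: α=1, u≡2; β=5, v≡1 (mod 11); (2|11)=-1, (1|11)=+1; sign (−1)^1·-1^5·+1^1 = +1.
(a,b)_17: α=0, u≡15; β=-2, v≡7 (mod 17); (15|17)=+1, (7|17)=-1; sign (−1)^0·+1^-2·-1^0 = +1.
(a,b)_7: α=1, u≡4; β=2, v≡2 (mod 7); (4|7)=+1, (2|7)=+1; sign (−1)^0·+1^2·+1^1 = +1.
(a,b)_31: α=2, u≡22; β=6, v≡5 (mod 31); (22|31)=-1, (5|31)=+1; sign (−1)^0·-1^6·+1^2 = +1.
(a,b)_5: α=2, u≡4; β=4, v≡1 (mod 5); (4|5)=+1, (1|5)=+1; sign (−1)^0·+1^4·+1^2 = +1.
(a,b)_2: α=6, β=20; u≡7, v≡7 (mod 8); ε(u)ε(v)=1·1, αω(v)=6·0, βω(u)=20·0; sum ≡ 1  ⇒  -1.
(a,b)_∞: sgn(-1001)=−, sgn(-209)=−, so -1.
(a,b)_41: α=2, u≡26; β=4, v≡5 (mod 41); (26|41)=-1, (5|41)=+1; sign (−1)^0·-1^4·+1^2 = +1.
(-1001, -209 / ℚ) ramifies at {2, ∞}: a division algebra.

[2, inf]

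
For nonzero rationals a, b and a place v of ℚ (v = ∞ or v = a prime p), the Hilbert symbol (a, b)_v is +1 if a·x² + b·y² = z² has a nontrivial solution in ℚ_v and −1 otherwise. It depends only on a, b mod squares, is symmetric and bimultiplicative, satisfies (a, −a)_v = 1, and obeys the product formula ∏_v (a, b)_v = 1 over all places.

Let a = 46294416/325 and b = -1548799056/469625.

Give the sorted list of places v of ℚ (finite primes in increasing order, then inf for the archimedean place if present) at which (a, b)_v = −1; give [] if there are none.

Mod squares: a ≡ 13, b ≡ -1885. Check v ∈ {∞, 2, 3, 5, 7, 13, 17, 29}.
v=17: a=17^0·(≡8), b=17^-2·(≡2) mod 17; (8|17)=+1, (2|17)=+1; (−1)^{0·-2·8}·(+1)^-2·(+1)^0 = +1.
v=3: a=3^10·(≡1), b=3^4·(≡2) mod 3; (1|3)=+1, (2|3)=-1; (−1)^{10·4·1}·(+1)^4·(-1)^10 = +1.
v=13: a=13^-1·(≡1), b=13^-1·(≡6) mod 13; (1|13)=+1, (6|13)=-1; (−1)^{-1·-1·6}·(+1)^-1·(-1)^-1 = -1.
v=∞: 13 > 0 and -1885 < 0  ⇒  (a,b)_∞ = +1.
v=2: v_2(a)=4, v_2(b)=4; units ≡ 5, 3 (mod 8); ε·ε+αω+βω = 0·1+4·1+4·1 ≡ 0  ⇒  (a,b)_2 = +1.
v=29: a=29^0·(≡25), b=29^3·(≡23) mod 29; (25|29)=+1, (23|29)=+1; (−1)^{0·3·14}·(+1)^3·(+1)^0 = +1.
v=5: a=5^-2·(≡2), b=5^-3·(≡2) mod 5; (2|5)=-1, (2|5)=-1; (−1)^{-2·-3·2}·(-1)^-3·(-1)^-2 = -1.
v=7: a=7^2·(≡5), b=7^2·(≡3) mod 7; (5|7)=-1, (3|7)=-1; (−1)^{2·2·3}·(-1)^2·(-1)^2 = +1.
(13, -1885 / ℚ) ramifies at {5, 13}: a division algebra.

[5, 13]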